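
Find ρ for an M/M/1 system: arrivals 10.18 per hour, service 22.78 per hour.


ρ = λ/μ = 10.18/22.78 = 0.4469

Final: 0.4469


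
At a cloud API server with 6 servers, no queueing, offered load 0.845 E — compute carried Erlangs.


B(6,0.845) = 0.0002172 (Erlang-B)
Carried load = a(1 − B) = 0.845·(1 − 0.0002172) = 0.845·0.999783 = 0.8448 E

Final: 0.8448 Erlangs


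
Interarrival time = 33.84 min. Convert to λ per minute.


λ = 1/(interarrival time) in consistent units.
1 minute = 1 min, so λ = 1/33.84 = 0.02955 per minute

Final: 0.02955 /min


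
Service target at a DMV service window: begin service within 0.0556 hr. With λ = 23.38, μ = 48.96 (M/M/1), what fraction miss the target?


ρ = 23.38/48.96 = 0.4775
P(Wq > t) = ρ·e^{−(μ−λ)t} = 0.4775·e^{−1.4222}
= 0.4775·0.241171 = 0.115167

Final: 0.115167


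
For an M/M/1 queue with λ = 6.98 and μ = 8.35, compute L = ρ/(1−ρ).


ρ = λ/μ = 6.98/8.35 = 0.8359
L = ρ/(1−ρ) = 0.8359/(1 − 0.8359) = 0.8359/0.1641 = 5.0949

Final: 5.0949


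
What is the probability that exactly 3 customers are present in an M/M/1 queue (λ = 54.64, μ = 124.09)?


ρ = 54.64/124.09 = 0.4403
P_n = (1−ρ)·ρ^n = (1 − 0.4403)·0.4403^3 = 0.5597·0.085373 = 0.047781

Final: 0.047781


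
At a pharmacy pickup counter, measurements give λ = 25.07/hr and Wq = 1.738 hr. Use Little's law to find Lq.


Lq = λWq = 25.07·1.738 = 43.5717

Final: 43.5717


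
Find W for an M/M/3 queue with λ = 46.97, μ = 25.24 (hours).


a = 1.8609; ρ = 0.6203; P₀ = 0.134746
Lq = P₀·a^c·ρ/(c!(1−ρ)²) = 0.62275
Wq = Lq/λ = 0.62275/46.97 = 0.01326 hr
W = Wq + 1/μ = 0.01326 + 0.03962 = 0.05288 hr

Final: 0.05288 hr


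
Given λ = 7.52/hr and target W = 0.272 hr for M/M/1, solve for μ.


W = 1/(μ−λ) ⇒ μ − λ = 1/W = 1/0.272 = 3.6765
μ = λ + 1/W = 7.52 + 3.6765 = 11.1965 per hr

Final: 11.1965 /hr


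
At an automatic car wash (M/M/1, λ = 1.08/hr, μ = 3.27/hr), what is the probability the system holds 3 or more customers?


ρ = 1.08/3.27 = 0.3303
P(N ≥ n) = ρ^n = 0.3303^3 = 0.036027

Final: 0.036027


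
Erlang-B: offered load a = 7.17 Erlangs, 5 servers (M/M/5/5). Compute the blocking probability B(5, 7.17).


B(c,a) = (a^c/c!) / Σ_{k=0}^{c} a^k/k!
a^5/5! = 157.911781
Σ terms (k=0..5): 1.00000 + 7.17000 + 25.70445 + 61.43364 + 110.11979 + 157.91178 = 363.339658
B = 157.911781/363.339658 = 0.434612

Final: 0.434612


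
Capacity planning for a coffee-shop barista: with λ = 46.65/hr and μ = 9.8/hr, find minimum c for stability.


Stability requires cμ > λ ⇔ c > λ/μ.
λ/μ = 46.65/9.8 = 4.7602
Minimum integer c = ⌊4.7602⌋ + 1 = 5
Check: 5·9.8 = 49.00 > 46.65, while 4·9.8 = 39.20 ≤ 46.65

Final: 5 servers


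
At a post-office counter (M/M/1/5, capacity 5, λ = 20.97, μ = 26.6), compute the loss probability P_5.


ρ = λ/μ = 20.97/26.6 = 0.7883
P_K = (1−ρ)ρ^K/(1−ρ^(K+1)) = (0.2117·0.304498)/(1 − 0.240049)
= 0.064448/0.759951 = 0.084806

Final: 0.084806


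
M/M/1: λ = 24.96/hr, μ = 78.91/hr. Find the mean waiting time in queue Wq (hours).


ρ = 24.96/78.91 = 0.3163
Wq = ρ/(μ−λ) = 0.3163/(78.91 − 24.96) = 0.3163/53.95 = 0.005863 hr

Final: 0.005863 hr


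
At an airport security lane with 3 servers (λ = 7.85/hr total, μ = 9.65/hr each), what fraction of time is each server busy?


ρ = λ/(cμ) = 7.85/(3·9.65) = 7.85/28.95 = 0.2712

Final: 0.2712


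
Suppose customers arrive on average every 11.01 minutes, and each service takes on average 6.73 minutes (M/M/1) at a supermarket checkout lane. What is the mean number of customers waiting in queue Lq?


λ = 60/11.01 = 5.4496 /hr
μ = 60/6.73 = 8.9153 /hr
ρ = λ/μ = 5.4496/8.9153 = 0.6113
Lq = ρ²/(1−ρ) = 0.3736/0.3887 = 0.9612

Final: 0.9612


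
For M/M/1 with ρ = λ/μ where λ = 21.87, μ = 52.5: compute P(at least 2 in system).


ρ = 21.87/52.5 = 0.4166
P(N ≥ n) = ρ^n = 0.4166^2 = 0.173532

Final: 0.173532


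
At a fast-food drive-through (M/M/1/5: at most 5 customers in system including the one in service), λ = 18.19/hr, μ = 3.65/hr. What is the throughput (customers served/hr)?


ρ = 4.9836; P_K = (1−ρ)ρ^5/(1−ρ^6) = 0.799392
λ_eff = λ(1 − P_K) = 18.19·(1 − 0.799392) = 18.19·0.200608 = 3.6491 /hr

Final: 3.6491 /hr


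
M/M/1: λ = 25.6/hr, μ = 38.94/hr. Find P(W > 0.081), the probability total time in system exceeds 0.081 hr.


W ~ Exponential(μ−λ) for M/M/1.
μ − λ = 38.94 − 25.6 = 13.3400
P(W > t) = e^{−(μ−λ)t} = e^{−1.0805} = 0.339412

Final: 0.339412


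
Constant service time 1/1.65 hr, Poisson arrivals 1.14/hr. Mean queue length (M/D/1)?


ρ = 1.14/1.65 = 0.6909
M/D/1: Lq = ρ²/(2(1−ρ)) = 0.4774/(2·0.3091) = 0.77219

Final: 0.77219


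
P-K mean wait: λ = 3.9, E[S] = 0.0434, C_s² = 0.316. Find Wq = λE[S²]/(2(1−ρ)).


ρ = λ·E[S] = 3.9·0.0434 = 0.1693
E[S²] = E[S]²(1+C_s²) = 0.0434²·(1+0.316) = 0.002479
Wq = λ·E[S²]/(2(1−ρ)) = 3.9·0.002479/(2·0.8307) = 0.005818 hr

Final: 0.005818 hr


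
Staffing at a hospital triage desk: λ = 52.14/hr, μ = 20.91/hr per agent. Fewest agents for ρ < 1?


Stability requires cμ > λ ⇔ c > λ/μ.
λ/μ = 52.14/20.91 = 2.4935
Minimum integer c = ⌊2.4935⌋ + 1 = 3
Check: 3·20.91 = 62.73 > 52.14, while 2·20.91 = 41.82 ≤ 52.14

Final: 3 servers


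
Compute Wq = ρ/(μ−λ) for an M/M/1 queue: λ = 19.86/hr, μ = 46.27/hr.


ρ = 19.86/46.27 = 0.4292
Wq = ρ/(μ−λ) = 0.4292/(46.27 − 19.86) = 0.4292/26.41 = 0.01625 hr

Final: 0.01625 hr


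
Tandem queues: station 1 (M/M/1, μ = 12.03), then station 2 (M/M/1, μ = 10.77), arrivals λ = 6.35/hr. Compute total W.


Each node sees arrival rate λ = 6.35/hr (tandem ⇒ throughput preserved).
W₁ = 1/(μ₁−λ) = 1/(12.03−6.35) = 0.17606 hr
W₂ = 1/(μ₂−λ) = 1/(10.77−6.35) = 0.22624 hr
W_total = W₁ + W₂ = 0.17606 + 0.22624 = 0.40230 hr

Final: 0.40230 hr


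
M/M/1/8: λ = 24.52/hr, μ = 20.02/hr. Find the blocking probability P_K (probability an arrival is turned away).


ρ = λ/μ = 24.52/20.02 = 1.2248
P_K = (1−ρ)ρ^K/(1−ρ^(K+1)) = (-0.2248·5.063504)/(1 − 6.201654)
= -1.138150/-5.201654 = 0.218805

Final: 0.218805


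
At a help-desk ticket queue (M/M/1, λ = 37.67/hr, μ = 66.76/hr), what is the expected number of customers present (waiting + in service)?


ρ = λ/μ = 37.67/66.76 = 0.5643
L = ρ/(1−ρ) = 0.5643/(1 − 0.5643) = 0.5643/0.4357 = 1.2949

Final: 1.2949


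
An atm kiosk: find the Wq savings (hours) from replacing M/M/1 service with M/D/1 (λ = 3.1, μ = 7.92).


ρ = 3.1/7.92 = 0.3914
Wq(M/M/1) = ρ/(μ−λ) = 0.3914/4.82 = 0.08121 hr
Wq(M/D/1) = ρ/(2(μ−λ)) = 0.04060 hr
Savings = 0.08121 − 0.04060 = 0.04060 hr

Final: 0.04060 hr


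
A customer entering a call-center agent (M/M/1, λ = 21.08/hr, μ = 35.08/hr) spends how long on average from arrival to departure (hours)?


W = 1/(μ−λ) = 1/(35.08 − 21.08) = 1/14.00 = 0.07143 hr

Final: 0.07143 hr


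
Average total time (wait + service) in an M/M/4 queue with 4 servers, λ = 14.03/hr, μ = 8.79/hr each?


a = 1.5961; ρ = 0.3990; P₀ = 0.200093
Lq = P₀·a^c·ρ/(c!(1−ρ)²) = 0.05979
Wq = Lq/λ = 0.05979/14.03 = 0.004261 hr
W = Wq + 1/μ = 0.004261 + 0.11377 = 0.11803 hr

Final: 0.11803 hr


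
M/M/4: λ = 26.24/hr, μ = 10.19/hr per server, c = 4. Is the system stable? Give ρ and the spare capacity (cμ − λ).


Total capacity cμ = 4·10.19 = 40.76/hr
ρ = λ/(cμ) = 26.24/40.76 = 0.6438
Stable ⇔ ρ < 1: YES
Spare capacity = cμ − λ = 40.76 − 26.24 = 14.52/hr

Final: ρ = 0.6438; stable; margin = 14.52/hr


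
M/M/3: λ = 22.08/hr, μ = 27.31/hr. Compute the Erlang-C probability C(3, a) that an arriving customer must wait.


a = λ/μ = 0.8085; ρ = a/3 = 0.2695
P₀ = 0.443282 (from M/M/c formula)
C(c,a) = [a^c/(c!(1−ρ))]·P₀ = [0.52848/(6·0.7305)]·0.443282
= 0.12058·0.443282 = 0.053449

Final: 0.053449


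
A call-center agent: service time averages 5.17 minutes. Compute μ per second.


μ = 1/(service time) in consistent units.
1 second = 0.0166667 min, so μ = 0.0166667/5.17 = 0.003224 per second

Final: 0.003224 /sec


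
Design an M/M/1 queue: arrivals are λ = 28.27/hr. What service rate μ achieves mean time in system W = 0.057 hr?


W = 1/(μ−λ) ⇒ μ − λ = 1/W = 1/0.057 = 17.5439
μ = λ + 1/W = 28.27 + 17.5439 = 45.8139 per hr

Final: 45.8139 /hr


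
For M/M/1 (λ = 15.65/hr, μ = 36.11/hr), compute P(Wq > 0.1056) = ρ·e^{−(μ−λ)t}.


ρ = 15.65/36.11 = 0.4334
P(Wq > t) = ρ·e^{−(μ−λ)t} = 0.4334·e^{−2.1606}
= 0.4334·0.115259 = 0.049953

Final: 0.049953


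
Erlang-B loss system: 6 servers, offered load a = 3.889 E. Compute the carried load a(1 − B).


B(6,3.889) = 0.109196 (Erlang-B)
Carried load = a(1 − B) = 3.889·(1 − 0.109196) = 3.889·0.890804 = 3.4643 E

Final: 3.4643 Erlangs


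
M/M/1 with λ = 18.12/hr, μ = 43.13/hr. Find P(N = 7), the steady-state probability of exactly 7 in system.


ρ = 18.12/43.13 = 0.4201
P_n = (1−ρ)·ρ^n = (1 − 0.4201)·0.4201^7 = 0.5799·0.002310 = 0.001340

Final: 0.001340


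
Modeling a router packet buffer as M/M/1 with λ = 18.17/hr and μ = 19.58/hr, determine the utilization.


ρ = λ/μ = 18.17/19.58 = 0.9280

Final: 0.9280


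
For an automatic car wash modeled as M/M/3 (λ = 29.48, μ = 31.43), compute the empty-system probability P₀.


a = λ/μ = 29.48/31.43 = 0.9380; ρ = a/c = 0.3127
Σ_{k=0}^{2} a^k/k! (terms k=0..2) = 1.00000 + 0.93796 + 0.43988 = 2.37784
Tail: a^3/(3!(1−ρ)) = 0.82518/(6·0.6873) = 0.20009
P₀ = 1/(2.37784 + 0.20009) = 1/2.57793 = 0.387908

Final: 0.387908


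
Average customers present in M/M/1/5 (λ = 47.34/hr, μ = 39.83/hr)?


ρ = 47.34/39.83 = 1.1886
L = ρ[1 − (K+1)ρ^K + Kρ^(K+1)] / [(1−ρ)(1−ρ^(K+1))]
Numerator: 1.1886·(1 − 6·2.371864 + 5·2.819082) = 1.027178
Denominator: (-0.1886)·(-1.819082) = 0.342990
L = 1.027178/0.342990 = 2.9948

Final: 2.9948


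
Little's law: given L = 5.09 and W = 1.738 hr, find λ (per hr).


λ = L/W = 5.09/1.738 = 2.9287 /hr

Final: 2.9287 /hr


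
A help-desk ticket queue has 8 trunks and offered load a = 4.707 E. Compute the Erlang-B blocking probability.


B(c,a) = (a^c/c!) / Σ_{k=0}^{c} a^k/k!
a^8/8! = 5.976309
Σ terms (k=0..8): 1.00000 + 4.70700 + 11.07792 + 17.38126 + 20.45340 + 19.25483 + 15.10542 + 10.15731 + 5.97631 = 105.113461
B = 5.976309/105.113461 = 0.056856

Final: 0.056856


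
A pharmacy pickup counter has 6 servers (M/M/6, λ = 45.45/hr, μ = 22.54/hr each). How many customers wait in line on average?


a = λ/μ = 2.0164; ρ = a/6 = 0.3361
P₀ = 0.132925
Lq = P₀·a^c·ρ / (c!·(1−ρ)²) = 0.132925·67.21711·0.3361/(720·0.44080)
= 0.009461

Final: 0.009461


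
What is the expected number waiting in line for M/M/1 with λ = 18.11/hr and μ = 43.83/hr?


ρ = 18.11/43.83 = 0.4132
Lq = ρ²/(1−ρ) = 0.1707/0.5868 = 0.2909

Final: 0.2909


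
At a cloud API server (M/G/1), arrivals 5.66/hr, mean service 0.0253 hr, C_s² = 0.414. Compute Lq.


ρ = λ·E[S] = 5.66·0.0253 = 0.1432
Lq = ρ²(1+C_s²)/(2(1−ρ)) = 0.02051·(1+0.414)/(2·0.8568)
= 0.02051·1.4140/1.7136 = 0.01692

Final: 0.01692


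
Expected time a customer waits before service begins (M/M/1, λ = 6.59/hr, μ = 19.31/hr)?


ρ = 6.59/19.31 = 0.3413
Wq = ρ/(μ−λ) = 0.3413/(19.31 − 6.59) = 0.3413/12.72 = 0.02683 hr

Final: 0.02683 hr


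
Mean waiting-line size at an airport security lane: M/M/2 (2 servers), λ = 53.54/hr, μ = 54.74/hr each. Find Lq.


a = λ/μ = 0.9781; ρ = a/2 = 0.4890
P₀ = 0.343148
Lq = P₀·a^c·ρ / (c!·(1−ρ)²) = 0.343148·0.95664·0.4890/(2·0.26108)
= 0.30744

Final: 0.30744


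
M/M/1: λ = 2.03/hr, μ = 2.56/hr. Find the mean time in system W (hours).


W = 1/(μ−λ) = 1/(2.56 − 2.03) = 1/0.5300 = 1.8868 hr

Final: 1.8868 hr


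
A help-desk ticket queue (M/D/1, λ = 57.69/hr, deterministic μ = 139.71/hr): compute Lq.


ρ = 57.69/139.71 = 0.4129
M/D/1: Lq = ρ²/(2(1−ρ)) = 0.1705/(2·0.5871) = 0.14522

Final: 0.14522


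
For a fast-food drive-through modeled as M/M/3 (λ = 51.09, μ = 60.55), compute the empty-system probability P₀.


a = λ/μ = 51.09/60.55 = 0.8438; ρ = a/c = 0.2813
Σ_{k=0}^{2} a^k/k! (terms k=0..2) = 1.00000 + 0.84377 + 0.35597 = 2.19974
Tail: a^3/(3!(1−ρ)) = 0.60071/(6·0.7187) = 0.13930
P₀ = 1/(2.19974 + 0.13930) = 1/2.33903 = 0.427527

Final: 0.427527


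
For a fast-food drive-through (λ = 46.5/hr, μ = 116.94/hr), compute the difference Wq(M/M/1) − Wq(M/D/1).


ρ = 46.5/116.94 = 0.3976
Wq(M/M/1) = ρ/(μ−λ) = 0.3976/70.44 = 0.005645 hr
Wq(M/D/1) = ρ/(2(μ−λ)) = 0.002823 hr
Savings = 0.005645 − 0.002823 = 0.002823 hr

Final: 0.002823 hr


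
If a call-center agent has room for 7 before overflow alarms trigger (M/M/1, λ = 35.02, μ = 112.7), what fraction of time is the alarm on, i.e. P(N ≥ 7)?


ρ = 35.02/112.7 = 0.3107
P(N ≥ n) = ρ^n = 0.3107^7 = 0.0002797

Final: 0.0002797


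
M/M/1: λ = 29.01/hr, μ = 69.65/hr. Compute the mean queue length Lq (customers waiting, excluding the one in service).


ρ = 29.01/69.65 = 0.4165
Lq = ρ²/(1−ρ) = 0.1735/0.5835 = 0.2973

Final: 0.2973


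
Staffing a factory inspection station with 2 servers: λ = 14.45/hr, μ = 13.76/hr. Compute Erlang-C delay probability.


a = λ/μ = 1.0501; ρ = a/2 = 0.5251
P₀ = 0.311413 (from M/M/c formula)
C(c,a) = [a^c/(c!(1−ρ))]·P₀ = [1.10281/(2·0.4749)]·0.311413
= 1.16103·0.311413 = 0.361558

Final: 0.361558


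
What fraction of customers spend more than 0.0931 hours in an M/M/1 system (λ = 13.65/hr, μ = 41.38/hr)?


W ~ Exponential(μ−λ) for M/M/1.
μ − λ = 41.38 − 13.65 = 27.7300
P(W > t) = e^{−(μ−λ)t} = e^{−2.5817} = 0.075648

Final: 0.075648


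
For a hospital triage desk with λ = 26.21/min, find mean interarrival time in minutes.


Mean interarrival time = 1/λ = 1/26.21 minute = 0.03815 minute
In minutes: 0.03815 × 1 = 0.03815 min

Final: 0.03815 min


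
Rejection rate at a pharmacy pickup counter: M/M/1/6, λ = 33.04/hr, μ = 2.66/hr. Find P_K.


ρ = λ/μ = 33.04/2.66 = 12.4211
P_K = (1−ρ)ρ^K/(1−ρ^(K+1)) = (-11.4211·3672403.664702)/(1 − 45615119.203667)
= -41942715.538965/-45615118.203667 = 0.919492

Final: 0.919492


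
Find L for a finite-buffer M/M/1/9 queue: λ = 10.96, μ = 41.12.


ρ = 10.96/41.12 = 0.2665
L = ρ[1 − (K+1)ρ^K + Kρ^(K+1)] / [(1−ρ)(1−ρ^(K+1))]
Numerator: 0.2665·(1 − 10·0.000006789 + 9·0.000001810) = 0.266523
Denominator: (0.7335)·(0.999998) = 0.733462
L = 0.266523/0.733462 = 0.3634

Final: 0.3634


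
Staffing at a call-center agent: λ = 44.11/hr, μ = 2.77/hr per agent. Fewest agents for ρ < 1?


Stability requires cμ > λ ⇔ c > λ/μ.
λ/μ = 44.11/2.77 = 15.9242
Minimum integer c = ⌊15.9242⌋ + 1 = 16
Check: 16·2.77 = 44.32 > 44.11, while 15·2.77 = 41.55 ≤ 44.11

Final: 16 servers


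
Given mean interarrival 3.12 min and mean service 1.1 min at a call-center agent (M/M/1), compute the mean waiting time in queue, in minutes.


λ = 60/3.12 = 19.2308 /hr
μ = 60/1.1 = 54.5455 /hr
ρ = λ/μ = 19.2308/54.5455 = 0.3526
Wq = ρ/(μ−λ) = 0.3526/(54.5455−19.2308) = 0.009983 hr
In minutes: 0.009983·60 = 0.5990 min

Final: 0.5990 min


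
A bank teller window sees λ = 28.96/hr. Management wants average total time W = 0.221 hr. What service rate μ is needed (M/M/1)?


W = 1/(μ−λ) ⇒ μ − λ = 1/W = 1/0.221 = 4.5249
μ = λ + 1/W = 28.96 + 4.5249 = 33.4849 per hr

Final: 33.4849 /hr


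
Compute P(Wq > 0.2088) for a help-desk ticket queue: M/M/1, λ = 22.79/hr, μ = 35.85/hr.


ρ = 22.79/35.85 = 0.6357
P(Wq > t) = ρ·e^{−(μ−λ)t} = 0.6357·e^{−2.7269}
= 0.6357·0.065420 = 0.041588

Final: 0.041588


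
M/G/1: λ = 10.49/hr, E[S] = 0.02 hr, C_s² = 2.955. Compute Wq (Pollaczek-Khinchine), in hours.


ρ = λ·E[S] = 10.49·0.02 = 0.2098
E[S²] = E[S]²(1+C_s²) = 0.02²·(1+2.955) = 0.001582
Wq = λ·E[S²]/(2(1−ρ)) = 10.49·0.001582/(2·0.7902) = 0.01050 hr

Final: 0.01050 hr


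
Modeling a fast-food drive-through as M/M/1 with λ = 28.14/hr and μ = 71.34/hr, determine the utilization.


ρ = λ/μ = 28.14/71.34 = 0.3944

Final: 0.3944


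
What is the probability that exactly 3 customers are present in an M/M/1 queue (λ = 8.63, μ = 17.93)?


ρ = 8.63/17.93 = 0.4813
P_n = (1−ρ)·ρ^n = (1 − 0.4813)·0.4813^3 = 0.5187·0.111504 = 0.057835

Final: 0.057835


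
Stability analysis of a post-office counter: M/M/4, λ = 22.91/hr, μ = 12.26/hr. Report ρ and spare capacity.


Total capacity cμ = 4·12.26 = 49.04/hr
ρ = λ/(cμ) = 22.91/49.04 = 0.4672
Stable ⇔ ρ < 1: YES
Spare capacity = cμ − λ = 49.04 − 22.91 = 26.13/hr

Final: ρ = 0.4672; stable; margin = 26.13/hr


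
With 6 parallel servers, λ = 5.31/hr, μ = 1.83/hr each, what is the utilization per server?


ρ = λ/(cμ) = 5.31/(6·1.83) = 5.31/10.98 = 0.4836

Final: 0.4836


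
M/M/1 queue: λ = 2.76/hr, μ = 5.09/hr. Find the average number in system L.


ρ = λ/μ = 2.76/5.09 = 0.5422
L = ρ/(1−ρ) = 0.5422/(1 − 0.5422) = 0.5422/0.4578 = 1.1845

Final: 1.1845


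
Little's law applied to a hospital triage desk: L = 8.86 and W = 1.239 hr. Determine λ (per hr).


λ = L/W = 8.86/1.239 = 7.1509 /hr

Final: 7.1509 /hr


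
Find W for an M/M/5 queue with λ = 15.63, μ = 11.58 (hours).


a = 1.3497; ρ = 0.2699; P₀ = 0.259075
Lq = P₀·a^c·ρ/(c!(1−ρ)²) = 0.004899
Wq = Lq/λ = 0.004899/15.63 = 0.0003134 hr
W = Wq + 1/μ = 0.0003134 + 0.08636 = 0.08667 hr

Final: 0.08667 hr


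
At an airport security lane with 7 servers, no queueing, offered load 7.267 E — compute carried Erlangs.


B(7,7.267) = 0.265234 (Erlang-B)
Carried load = a(1 − B) = 7.267·(1 − 0.265234) = 7.267·0.734766 = 5.3395 E

Final: 5.3395 Erlangs


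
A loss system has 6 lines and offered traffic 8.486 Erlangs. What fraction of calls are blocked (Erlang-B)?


B(c,a) = (a^c/c!) / Σ_{k=0}^{c} a^k/k!
a^6/6! = 518.663478
Σ terms (k=0..6): 1.00000 + 8.48600 + 36.00610 + 101.84925 + 216.07318 + 366.71940 + 518.66348 = 1248.797412
B = 518.663478/1248.797412 = 0.415330

Final: 0.415330


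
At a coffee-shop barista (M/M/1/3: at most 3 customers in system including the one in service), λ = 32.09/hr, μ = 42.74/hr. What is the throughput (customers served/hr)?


ρ = 0.7508; P_K = (1−ρ)ρ^3/(1−ρ^4) = 0.154598
λ_eff = λ(1 − P_K) = 32.09·(1 − 0.154598) = 32.09·0.845402 = 27.1290 /hr

Final: 27.1290 /hr


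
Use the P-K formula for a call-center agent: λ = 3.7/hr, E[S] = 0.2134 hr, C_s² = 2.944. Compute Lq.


ρ = λ·E[S] = 3.7·0.2134 = 0.7896
Lq = ρ²(1+C_s²)/(2(1−ρ)) = 0.6234·(1+2.944)/(2·0.2104)
= 0.6234·3.9440/0.4208 = 5.84268

Final: 5.84268


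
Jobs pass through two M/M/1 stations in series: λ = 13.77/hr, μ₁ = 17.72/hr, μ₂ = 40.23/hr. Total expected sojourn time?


Each node sees arrival rate λ = 13.77/hr (tandem ⇒ throughput preserved).
W₁ = 1/(μ₁−λ) = 1/(17.72−13.77) = 0.25316 hr
W₂ = 1/(μ₂−λ) = 1/(40.23−13.77) = 0.03779 hr
W_total = W₁ + W₂ = 0.25316 + 0.03779 = 0.29096 hr

Final: 0.29096 hr


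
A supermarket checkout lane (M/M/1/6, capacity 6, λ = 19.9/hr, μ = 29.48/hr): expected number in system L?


ρ = 19.9/29.48 = 0.6750
L = ρ[1 − (K+1)ρ^K + Kρ^(K+1)] / [(1−ρ)(1−ρ^(K+1))]
Numerator: 0.6750·(1 − 7·0.094614 + 6·0.063867) = 0.486638
Denominator: (0.3250)·(0.936133) = 0.304211
L = 0.486638/0.304211 = 1.5997

Final: 1.5997


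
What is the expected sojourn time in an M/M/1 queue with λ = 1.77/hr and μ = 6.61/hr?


W = 1/(μ−λ) = 1/(6.61 − 1.77) = 1/4.84 = 0.2066 hr

Final: 0.2066 hr


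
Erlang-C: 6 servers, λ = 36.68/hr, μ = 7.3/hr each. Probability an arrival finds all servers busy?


a = λ/μ = 5.0247; ρ = a/6 = 0.8374
P₀ = 0.004338 (from M/M/c formula)
C(c,a) = [a^c/(c!(1−ρ))]·P₀ = [16093.06633/(720·0.1626)]·0.004338
= 137.49928·0.004338 = 0.596423

Final: 0.596423


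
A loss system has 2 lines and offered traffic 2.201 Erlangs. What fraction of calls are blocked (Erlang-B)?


B(c,a) = (a^c/c!) / Σ_{k=0}^{c} a^k/k!
a^2/2! = 2.422201
Σ terms (k=0..2): 1.00000 + 2.20100 + 2.42220 = 5.623201
B = 2.422201/5.623201 = 0.430751

Final: 0.430751


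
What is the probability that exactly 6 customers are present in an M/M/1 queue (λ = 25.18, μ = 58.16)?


ρ = 25.18/58.16 = 0.4329
P_n = (1−ρ)·ρ^n = (1 − 0.4329)·0.4329^6 = 0.5671·0.006585 = 0.003734

Final: 0.003734


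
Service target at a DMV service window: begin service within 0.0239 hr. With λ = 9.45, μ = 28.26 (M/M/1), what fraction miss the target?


ρ = 9.45/28.26 = 0.3344
P(Wq > t) = ρ·e^{−(μ−λ)t} = 0.3344·e^{−0.4496}
= 0.3344·0.637909 = 0.213314

Final: 0.213314


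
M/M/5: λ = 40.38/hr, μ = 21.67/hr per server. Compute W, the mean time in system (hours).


a = 1.8634; ρ = 0.3727; P₀ = 0.154351
Lq = P₀·a^c·ρ/(c!(1−ρ)²) = 0.02737
Wq = Lq/λ = 0.02737/40.38 = 0.0006777 hr
W = Wq + 1/μ = 0.0006777 + 0.04615 = 0.04682 hr

Final: 0.04682 hr


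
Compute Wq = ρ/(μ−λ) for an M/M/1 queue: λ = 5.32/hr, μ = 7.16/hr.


ρ = 5.32/7.16 = 0.7430
Wq = ρ/(μ−λ) = 0.7430/(7.16 − 5.32) = 0.7430/1.84 = 0.4038 hr

Final: 0.4038 hr


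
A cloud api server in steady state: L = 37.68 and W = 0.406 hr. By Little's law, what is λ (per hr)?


λ = L/W = 37.68/0.406 = 92.8079 /hr

Final: 92.8079 /hr


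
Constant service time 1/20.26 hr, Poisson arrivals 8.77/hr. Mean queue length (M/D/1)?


ρ = 8.77/20.26 = 0.4329
M/D/1: Lq = ρ²/(2(1−ρ)) = 0.1874/(2·0.5671) = 0.16520

Final: 0.16520


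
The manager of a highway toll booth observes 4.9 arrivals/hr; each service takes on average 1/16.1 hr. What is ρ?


ρ = λ/μ = 4.9/16.1 = 0.3043

Final: 0.3043


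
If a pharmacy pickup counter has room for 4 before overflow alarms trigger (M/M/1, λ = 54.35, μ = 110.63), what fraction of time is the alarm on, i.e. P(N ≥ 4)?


ρ = 54.35/110.63 = 0.4913
P(N ≥ n) = ρ^n = 0.4913^4 = 0.058251

Final: 0.058251


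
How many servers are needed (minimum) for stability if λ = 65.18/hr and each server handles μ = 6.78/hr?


Stability requires cμ > λ ⇔ c > λ/μ.
λ/μ = 65.18/6.78 = 9.6136
Minimum integer c = ⌊9.6136⌋ + 1 = 10
Check: 10·6.78 = 67.80 > 65.18, while 9·6.78 = 61.02 ≤ 65.18

Final: 10 servers


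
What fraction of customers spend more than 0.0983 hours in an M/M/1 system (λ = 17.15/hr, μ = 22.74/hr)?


W ~ Exponential(μ−λ) for M/M/1.
μ − λ = 22.74 − 17.15 = 5.5900
P(W > t) = e^{−(μ−λ)t} = e^{−0.5495} = 0.577240

Final: 0.577240


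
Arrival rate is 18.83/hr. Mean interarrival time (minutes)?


Mean interarrival time = 1/λ = 1/18.83 hour = 0.05311 hour
In minutes: 0.05311 × 60 = 3.1864 min

Final: 3.1864 min


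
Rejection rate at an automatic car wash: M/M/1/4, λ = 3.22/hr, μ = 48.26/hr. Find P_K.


ρ = λ/μ = 3.22/48.26 = 0.06672
P_K = (1−ρ)ρ^K/(1−ρ^(K+1)) = (0.9333·0.00001982)/(1 − 0.000001322)
= 0.00001850/0.999999 = 0.00001850

Final: 0.00001850


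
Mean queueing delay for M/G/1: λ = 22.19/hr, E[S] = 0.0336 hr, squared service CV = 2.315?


ρ = λ·E[S] = 22.19·0.0336 = 0.7456
E[S²] = E[S]²(1+C_s²) = 0.0336²·(1+2.315) = 0.003743
Wq = λ·E[S²]/(2(1−ρ)) = 22.19·0.003743/(2·0.2544) = 0.16321 hr

Final: 0.16321 hr


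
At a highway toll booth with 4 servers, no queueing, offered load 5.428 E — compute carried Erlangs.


B(4,5.428) = 0.430677 (Erlang-B)
Carried load = a(1 − B) = 5.428·(1 − 0.430677) = 5.428·0.569323 = 3.0903 E

Final: 3.0903 Erlangs


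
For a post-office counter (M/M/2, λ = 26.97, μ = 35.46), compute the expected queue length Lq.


a = λ/μ = 0.7606; ρ = a/2 = 0.3803
P₀ = 0.448973
Lq = P₀·a^c·ρ / (c!·(1−ρ)²) = 0.448973·0.57847·0.3803/(2·0.38404)
= 0.12859

Final: 0.12859


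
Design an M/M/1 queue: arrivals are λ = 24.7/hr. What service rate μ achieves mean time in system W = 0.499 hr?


W = 1/(μ−λ) ⇒ μ − λ = 1/W = 1/0.499 = 2.0040
μ = λ + 1/W = 24.7 + 2.0040 = 26.7040 per hr

Final: 26.7040 /hr


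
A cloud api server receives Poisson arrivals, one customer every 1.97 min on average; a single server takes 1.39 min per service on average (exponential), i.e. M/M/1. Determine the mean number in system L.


λ = 60/1.97 = 30.4569 /hr
μ = 60/1.39 = 43.1655 /hr
ρ = λ/μ = 30.4569/43.1655 = 0.7056
L = ρ/(1−ρ) = 0.7056/0.2944 = 2.3966

Final: 2.3966


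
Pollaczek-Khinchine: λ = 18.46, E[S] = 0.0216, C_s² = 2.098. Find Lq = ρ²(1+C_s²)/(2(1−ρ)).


ρ = λ·E[S] = 18.46·0.0216 = 0.3987
Lq = ρ²(1+C_s²)/(2(1−ρ)) = 0.1590·(1+2.098)/(2·0.6013)
= 0.1590·3.0980/1.2025 = 0.40960

Final: 0.40960


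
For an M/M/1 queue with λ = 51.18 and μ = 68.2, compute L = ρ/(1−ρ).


ρ = λ/μ = 51.18/68.2 = 0.7504
L = ρ/(1−ρ) = 0.7504/(1 − 0.7504) = 0.7504/0.2496 = 3.0071

Final: 3.0071


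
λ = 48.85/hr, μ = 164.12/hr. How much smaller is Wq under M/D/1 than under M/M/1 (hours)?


ρ = 48.85/164.12 = 0.2976
Wq(M/M/1) = ρ/(μ−λ) = 0.2976/115.27 = 0.002582 hr
Wq(M/D/1) = ρ/(2(μ−λ)) = 0.001291 hr
Savings = 0.002582 − 0.001291 = 0.001291 hr

Final: 0.001291 hr


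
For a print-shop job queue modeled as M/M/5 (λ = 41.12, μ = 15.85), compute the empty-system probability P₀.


a = λ/μ = 41.12/15.85 = 2.5943; ρ = a/c = 0.5189
Σ_{k=0}^{4} a^k/k! (terms k=0..4) = 1.00000 + 2.59432 + 3.36525 + 2.91018 + 1.88749 = 11.75724
Tail: a^5/(5!(1−ρ)) = 117.52201/(120·0.4811) = 2.03550
P₀ = 1/(11.75724 + 2.03550) = 1/13.79274 = 0.072502

Final: 0.072502


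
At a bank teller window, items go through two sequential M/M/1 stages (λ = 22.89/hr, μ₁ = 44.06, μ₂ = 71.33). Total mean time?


Each node sees arrival rate λ = 22.89/hr (tandem ⇒ throughput preserved).
W₁ = 1/(μ₁−λ) = 1/(44.06−22.89) = 0.04724 hr
W₂ = 1/(μ₂−λ) = 1/(71.33−22.89) = 0.02064 hr
W_total = W₁ + W₂ = 0.04724 + 0.02064 = 0.06788 hr

Final: 0.06788 hr


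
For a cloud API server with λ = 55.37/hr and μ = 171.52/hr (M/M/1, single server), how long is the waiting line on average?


ρ = 55.37/171.52 = 0.3228
Lq = ρ²/(1−ρ) = 0.1042/0.6772 = 0.1539

Final: 0.1539


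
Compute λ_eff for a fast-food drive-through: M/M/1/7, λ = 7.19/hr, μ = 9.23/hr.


ρ = 0.7790; P_K = (1−ρ)ρ^7/(1−ρ^8) = 0.044504
λ_eff = λ(1 − P_K) = 7.19·(1 − 0.044504) = 7.19·0.955496 = 6.8700 /hr

Final: 6.8700 /hr


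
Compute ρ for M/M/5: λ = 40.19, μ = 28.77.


ρ = λ/(cμ) = 40.19/(5·28.77) = 40.19/143.85 = 0.2794

Final: 0.2794


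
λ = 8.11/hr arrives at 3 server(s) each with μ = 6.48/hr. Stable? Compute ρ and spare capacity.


Total capacity cμ = 3·6.48 = 19.44/hr
ρ = λ/(cμ) = 8.11/19.44 = 0.4172
Stable ⇔ ρ < 1: YES
Spare capacity = cμ − λ = 19.44 − 8.11 = 11.33/hr

Final: ρ = 0.4172; stable; margin = 11.33/hr


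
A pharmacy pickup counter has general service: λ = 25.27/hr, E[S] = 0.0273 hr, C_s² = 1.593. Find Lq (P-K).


ρ = λ·E[S] = 25.27·0.0273 = 0.6899
Lq = ρ²(1+C_s²)/(2(1−ρ)) = 0.4759·(1+1.593)/(2·0.3101)
= 0.4759·2.5930/0.6203 = 1.98960

Final: 1.98960


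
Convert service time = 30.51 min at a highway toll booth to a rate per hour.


μ = 1/(service time) in consistent units.
1 hour = 60 min, so μ = 60/30.51 = 1.9666 per hour

Final: 1.9666 /hr


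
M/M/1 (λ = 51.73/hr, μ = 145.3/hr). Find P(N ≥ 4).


ρ = 51.73/145.3 = 0.3560
P(N ≥ n) = ρ^n = 0.3560^4 = 0.016066

Final: 0.016066


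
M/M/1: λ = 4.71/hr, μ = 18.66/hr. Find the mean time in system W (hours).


W = 1/(μ−λ) = 1/(18.66 − 4.71) = 1/13.95 = 0.07168 hr

Final: 0.07168 hr


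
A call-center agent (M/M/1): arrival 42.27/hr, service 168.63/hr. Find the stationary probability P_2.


ρ = 42.27/168.63 = 0.2507
P_n = (1−ρ)·ρ^n = (1 − 0.2507)·0.2507^2 = 0.7493·0.062834 = 0.047084

Final: 0.047084


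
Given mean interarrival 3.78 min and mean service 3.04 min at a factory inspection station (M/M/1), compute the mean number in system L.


λ = 60/3.78 = 15.8730 /hr
μ = 60/3.04 = 19.7368 /hr
ρ = λ/μ = 15.8730/19.7368 = 0.8042
L = ρ/(1−ρ) = 0.8042/0.1958 = 4.1081

Final: 4.1081


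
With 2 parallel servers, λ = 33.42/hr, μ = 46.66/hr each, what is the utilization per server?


ρ = λ/(cμ) = 33.42/(2·46.66) = 33.42/93.32 = 0.3581

Final: 0.3581


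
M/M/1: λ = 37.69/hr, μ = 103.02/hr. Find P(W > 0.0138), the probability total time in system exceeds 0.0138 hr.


W ~ Exponential(μ−λ) for M/M/1.
μ − λ = 103.02 − 37.69 = 65.3300
P(W > t) = e^{−(μ−λ)t} = e^{−0.9016} = 0.405938

Final: 0.405938


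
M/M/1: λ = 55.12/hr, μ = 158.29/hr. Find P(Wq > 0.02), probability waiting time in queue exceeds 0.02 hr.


ρ = 55.12/158.29 = 0.3482
P(Wq > t) = ρ·e^{−(μ−λ)t} = 0.3482·e^{−2.0634}
= 0.3482·0.127021 = 0.044232

Final: 0.044232


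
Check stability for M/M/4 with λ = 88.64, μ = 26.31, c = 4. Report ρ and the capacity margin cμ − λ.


Total capacity cμ = 4·26.31 = 105.24/hr
ρ = λ/(cμ) = 88.64/105.24 = 0.8423
Stable ⇔ ρ < 1: YES
Spare capacity = cμ − λ = 105.24 − 88.64 = 16.60/hr

Final: ρ = 0.8423; stable; margin = 16.60/hr


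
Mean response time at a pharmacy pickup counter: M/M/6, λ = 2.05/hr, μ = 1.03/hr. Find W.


a = 1.9903; ρ = 0.3317; P₀ = 0.136459
Lq = P₀·a^c·ρ/(c!(1−ρ)²) = 0.008750
Wq = Lq/λ = 0.008750/2.05 = 0.004268 hr
W = Wq + 1/μ = 0.004268 + 0.97087 = 0.97514 hr

Final: 0.97514 hr


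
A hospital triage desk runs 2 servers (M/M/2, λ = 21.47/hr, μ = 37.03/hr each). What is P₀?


a = λ/μ = 21.47/37.03 = 0.5798; ρ = a/c = 0.2899
Σ_{k=0}^{1} a^k/k! (terms k=0..1) = 1.00000 + 0.57980 = 1.57980
Tail: a^2/(2!(1−ρ)) = 0.33617/(2·0.7101) = 0.23670
P₀ = 1/(1.57980 + 0.23670) = 1/1.81651 = 0.550508

Final: 0.550508


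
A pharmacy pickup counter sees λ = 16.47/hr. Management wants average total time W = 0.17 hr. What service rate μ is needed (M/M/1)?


W = 1/(μ−λ) ⇒ μ − λ = 1/W = 1/0.17 = 5.8824
μ = λ + 1/W = 16.47 + 5.8824 = 22.3524 per hr

Final: 22.3524 /hr


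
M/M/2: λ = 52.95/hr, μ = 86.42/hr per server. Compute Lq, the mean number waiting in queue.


a = λ/μ = 0.6127; ρ = a/2 = 0.3064
P₀ = 0.530980
Lq = P₀·a^c·ρ / (c!·(1−ρ)²) = 0.530980·0.37541·0.3064/(2·0.48115)
= 0.06346

Final: 0.06346


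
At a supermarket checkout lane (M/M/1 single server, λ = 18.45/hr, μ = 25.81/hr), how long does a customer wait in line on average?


ρ = 18.45/25.81 = 0.7148
Wq = ρ/(μ−λ) = 0.7148/(25.81 − 18.45) = 0.7148/7.36 = 0.09712 hr

Final: 0.09712 hr


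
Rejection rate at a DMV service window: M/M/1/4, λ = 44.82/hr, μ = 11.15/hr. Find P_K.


ρ = λ/μ = 44.82/11.15 = 4.0197
P_K = (1−ρ)ρ^K/(1−ρ^(K+1)) = (-3.0197·261.088618)/(1 − 1049.505996)
= -788.417378/-1048.505996 = 0.751944

Final: 0.751944


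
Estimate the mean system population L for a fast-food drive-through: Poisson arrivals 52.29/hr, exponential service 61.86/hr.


ρ = λ/μ = 52.29/61.86 = 0.8453
L = ρ/(1−ρ) = 0.8453/(1 − 0.8453) = 0.8453/0.1547 = 5.4639

Final: 5.4639


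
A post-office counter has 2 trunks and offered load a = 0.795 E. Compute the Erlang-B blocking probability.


B(c,a) = (a^c/c!) / Σ_{k=0}^{c} a^k/k!
a^2/2! = 0.316013
Σ terms (k=0..2): 1.00000 + 0.79500 + 0.31601 = 2.111013
B = 0.316013/2.111013 = 0.149697

Final: 0.149697


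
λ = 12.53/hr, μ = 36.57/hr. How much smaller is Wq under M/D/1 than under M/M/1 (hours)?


ρ = 12.53/36.57 = 0.3426
Wq(M/M/1) = ρ/(μ−λ) = 0.3426/24.04 = 0.01425 hr
Wq(M/D/1) = ρ/(2(μ−λ)) = 0.007126 hr
Savings = 0.01425 − 0.007126 = 0.007126 hr

Final: 0.007126 hr


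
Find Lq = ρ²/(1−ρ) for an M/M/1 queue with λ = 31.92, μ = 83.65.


ρ = 31.92/83.65 = 0.3816
Lq = ρ²/(1−ρ) = 0.1456/0.6184 = 0.2355

Final: 0.2355


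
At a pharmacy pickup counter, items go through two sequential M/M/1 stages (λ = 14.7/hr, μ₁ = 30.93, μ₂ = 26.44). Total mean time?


Each node sees arrival rate λ = 14.7/hr (tandem ⇒ throughput preserved).
W₁ = 1/(μ₁−λ) = 1/(30.93−14.7) = 0.06161 hr
W₂ = 1/(μ₂−λ) = 1/(26.44−14.7) = 0.08518 hr
W_total = W₁ + W₂ = 0.06161 + 0.08518 = 0.14679 hr

Final: 0.14679 hr


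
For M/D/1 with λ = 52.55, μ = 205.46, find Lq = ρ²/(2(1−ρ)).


ρ = 52.55/205.46 = 0.2558
M/D/1: Lq = ρ²/(2(1−ρ)) = 0.06542/(2·0.7442) = 0.04395

Final: 0.04395


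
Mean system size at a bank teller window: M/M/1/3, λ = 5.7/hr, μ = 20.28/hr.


ρ = 5.7/20.28 = 0.2811
L = ρ[1 − (K+1)ρ^K + Kρ^(K+1)] / [(1−ρ)(1−ρ^(K+1))]
Numerator: 0.2811·(1 − 4·0.022203 + 3·0.006241) = 0.261365
Denominator: (0.7189)·(0.993759) = 0.714448
L = 0.261365/0.714448 = 0.3658

Final: 0.3658


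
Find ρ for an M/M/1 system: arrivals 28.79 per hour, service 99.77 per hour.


ρ = λ/μ = 28.79/99.77 = 0.2886

Final: 0.2886


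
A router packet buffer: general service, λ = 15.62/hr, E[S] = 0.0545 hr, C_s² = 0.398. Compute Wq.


ρ = λ·E[S] = 15.62·0.0545 = 0.8513
E[S²] = E[S]²(1+C_s²) = 0.0545²·(1+0.398) = 0.004152
Wq = λ·E[S²]/(2(1−ρ)) = 15.62·0.004152/(2·0.1487) = 0.21808 hr

Final: 0.21808 hr


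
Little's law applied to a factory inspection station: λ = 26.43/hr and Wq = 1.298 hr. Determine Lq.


Lq = λWq = 26.43·1.298 = 34.3061

Final: 34.3061


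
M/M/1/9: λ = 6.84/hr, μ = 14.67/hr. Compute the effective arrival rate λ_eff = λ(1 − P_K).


ρ = 0.4663; P_K = (1−ρ)ρ^9/(1−ρ^10) = 0.0005561
λ_eff = λ(1 − P_K) = 6.84·(1 − 0.0005561) = 6.84·0.999444 = 6.8362 /hr

Final: 6.8362 /hr


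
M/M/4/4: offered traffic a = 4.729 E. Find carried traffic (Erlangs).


B(4,4.729) = 0.376313 (Erlang-B)
Carried load = a(1 − B) = 4.729·(1 − 0.376313) = 4.729·0.623687 = 2.9494 E

Final: 2.9494 Erlangs


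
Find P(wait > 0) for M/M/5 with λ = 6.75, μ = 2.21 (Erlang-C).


a = λ/μ = 3.0543; ρ = a/5 = 0.6109
P₀ = 0.043887 (from M/M/c formula)
C(c,a) = [a^c/(c!(1−ρ))]·P₀ = [265.80154/(120·0.3891)]·0.043887
= 5.69207·0.043887 = 0.249810

Final: 0.249810


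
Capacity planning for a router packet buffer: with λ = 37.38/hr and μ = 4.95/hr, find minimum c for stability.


Stability requires cμ > λ ⇔ c > λ/μ.
λ/μ = 37.38/4.95 = 7.5515
Minimum integer c = ⌊7.5515⌋ + 1 = 8
Check: 8·4.95 = 39.60 > 37.38, while 7·4.95 = 34.65 ≤ 37.38

Final: 8 servers


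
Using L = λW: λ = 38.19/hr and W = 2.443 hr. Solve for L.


L = λW = 38.19·2.443 = 93.2982

Final: 93.2982


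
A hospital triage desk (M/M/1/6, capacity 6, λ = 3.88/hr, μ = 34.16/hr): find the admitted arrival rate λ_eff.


ρ = 0.1136; P_K = (1−ρ)ρ^6/(1−ρ^7) = 0.000001903
λ_eff = λ(1 − P_K) = 3.88·(1 − 0.000001903) = 3.88·0.999998 = 3.8800 /hr

Final: 3.8800 /hr


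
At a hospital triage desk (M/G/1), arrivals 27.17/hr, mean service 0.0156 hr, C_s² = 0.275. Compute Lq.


ρ = λ·E[S] = 27.17·0.0156 = 0.4239
Lq = ρ²(1+C_s²)/(2(1−ρ)) = 0.1797·(1+0.275)/(2·0.5761)
= 0.1797·1.2750/1.1523 = 0.19878

Final: 0.19878


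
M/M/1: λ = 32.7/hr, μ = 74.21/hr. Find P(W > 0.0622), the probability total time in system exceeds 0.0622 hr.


W ~ Exponential(μ−λ) for M/M/1.
μ − λ = 74.21 − 32.7 = 41.5100
P(W > t) = e^{−(μ−λ)t} = e^{−2.5819} = 0.075629

Final: 0.075629


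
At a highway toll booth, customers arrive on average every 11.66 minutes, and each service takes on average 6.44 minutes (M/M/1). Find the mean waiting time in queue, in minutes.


λ = 60/11.66 = 5.1458 /hr
μ = 60/6.44 = 9.3168 /hr
ρ = λ/μ = 5.1458/9.3168 = 0.5523
Wq = ρ/(μ−λ) = 0.5523/(9.3168−5.1458) = 0.13242 hr
In minutes: 0.13242·60 = 7.945 min

Final: 7.945 min


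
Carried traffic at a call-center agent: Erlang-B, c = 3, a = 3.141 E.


B(3,3.141) = 0.362728 (Erlang-B)
Carried load = a(1 − B) = 3.141·(1 − 0.362728) = 3.141·0.637272 = 2.0017 E

Final: 2.0017 Erlangs


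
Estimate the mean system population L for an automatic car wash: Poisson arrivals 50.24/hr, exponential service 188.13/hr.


ρ = λ/μ = 50.24/188.13 = 0.2670
L = ρ/(1−ρ) = 0.2670/(1 − 0.2670) = 0.2670/0.7330 = 0.3643

Final: 0.3643


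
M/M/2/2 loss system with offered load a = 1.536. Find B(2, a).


B(c,a) = (a^c/c!) / Σ_{k=0}^{c} a^k/k!
a^2/2! = 1.179648
Σ terms (k=0..2): 1.00000 + 1.53600 + 1.17965 = 3.715648
B = 1.179648/3.715648 = 0.317481

Final: 0.317481


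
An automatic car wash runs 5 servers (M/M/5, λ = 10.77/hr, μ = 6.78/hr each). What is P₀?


a = λ/μ = 10.77/6.78 = 1.5885; ρ = a/c = 0.3177
Σ_{k=0}^{4} a^k/k! (terms k=0..4) = 1.00000 + 1.58850 + 1.26166 + 0.66805 + 0.26530 = 4.78350
Tail: a^5/(5!(1−ρ)) = 10.11417/(120·0.6823) = 0.12353
P₀ = 1/(4.78350 + 0.12353) = 1/4.90703 = 0.203789

Final: 0.203789


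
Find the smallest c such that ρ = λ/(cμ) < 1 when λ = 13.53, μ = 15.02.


Stability requires cμ > λ ⇔ c > λ/μ.
λ/μ = 13.53/15.02 = 0.9008
Minimum integer c = ⌊0.9008⌋ + 1 = 1
Check: 1·15.02 = 15.02 > 13.53, while 0·15.02 = 0.00 ≤ 13.53

Final: 1 servers


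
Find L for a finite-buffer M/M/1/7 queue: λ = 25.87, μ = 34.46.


ρ = 25.87/34.46 = 0.7507
L = ρ[1 − (K+1)ρ^K + Kρ^(K+1)] / [(1−ρ)(1−ρ^(K+1))]
Numerator: 0.7507·(1 − 8·0.134390 + 7·0.100890) = 0.473790
Denominator: (0.2493)·(0.899110) = 0.224125
L = 0.473790/0.224125 = 2.1140

Final: 2.1140


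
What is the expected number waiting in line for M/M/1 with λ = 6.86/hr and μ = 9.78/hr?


ρ = 6.86/9.78 = 0.7014
Lq = ρ²/(1−ρ) = 0.4920/0.2986 = 1.6479

Final: 1.6479


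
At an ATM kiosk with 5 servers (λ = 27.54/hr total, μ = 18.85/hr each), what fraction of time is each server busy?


ρ = λ/(cμ) = 27.54/(5·18.85) = 27.54/94.25 = 0.2922

Final: 0.2922


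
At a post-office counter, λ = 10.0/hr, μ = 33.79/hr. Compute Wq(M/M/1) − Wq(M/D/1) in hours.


ρ = 10.0/33.79 = 0.2959
Wq(M/M/1) = ρ/(μ−λ) = 0.2959/23.79 = 0.01244 hr
Wq(M/D/1) = ρ/(2(μ−λ)) = 0.006220 hr
Savings = 0.01244 − 0.006220 = 0.006220 hr

Final: 0.006220 hr


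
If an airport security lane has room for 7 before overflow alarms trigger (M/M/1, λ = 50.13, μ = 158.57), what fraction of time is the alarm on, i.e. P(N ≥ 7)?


ρ = 50.13/158.57 = 0.3161
P(N ≥ n) = ρ^n = 0.3161^7 = 0.0003156

Final: 0.0003156


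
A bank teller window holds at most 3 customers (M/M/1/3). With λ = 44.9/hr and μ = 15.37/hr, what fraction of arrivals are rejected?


ρ = λ/μ = 44.9/15.37 = 2.9213
P_K = (1−ρ)ρ^K/(1−ρ^(K+1)) = (-1.9213·24.929721)/(1 − 72.826576)
= -47.896855/-71.826576 = 0.666840

Final: 0.666840


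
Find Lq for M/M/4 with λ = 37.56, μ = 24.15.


a = λ/μ = 1.5553; ρ = a/4 = 0.3888
P₀ = 0.208741
Lq = P₀·a^c·ρ / (c!·(1−ρ)²) = 0.208741·5.85105·0.3888/(24·0.37354)
= 0.05297

Final: 0.05297


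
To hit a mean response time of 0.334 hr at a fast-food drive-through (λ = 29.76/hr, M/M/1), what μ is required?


W = 1/(μ−λ) ⇒ μ − λ = 1/W = 1/0.334 = 2.9940
μ = λ + 1/W = 29.76 + 2.9940 = 32.7540 per hr

Final: 32.7540 /hr
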